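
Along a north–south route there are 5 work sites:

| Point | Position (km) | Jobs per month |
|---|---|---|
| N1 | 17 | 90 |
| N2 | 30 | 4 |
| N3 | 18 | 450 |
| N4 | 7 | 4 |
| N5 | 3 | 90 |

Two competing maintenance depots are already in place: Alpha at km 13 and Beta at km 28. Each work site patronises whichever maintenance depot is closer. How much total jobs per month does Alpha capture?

The indifferent point is the midpoint (13+28)/2 = 20.5; work sites left of it (closer to Alpha at 13) go to Alpha, those right go to Beta.
  N5 at 3 (w=90) → Alpha
  N4 at 7 (w=4) → Alpha
  N1 at 17 (w=90) → Alpha
  N3 at 18 (w=450) → Alpha
  N2 at 30 (w=4) → Beta
Alpha captures 634; Beta captures 4.

634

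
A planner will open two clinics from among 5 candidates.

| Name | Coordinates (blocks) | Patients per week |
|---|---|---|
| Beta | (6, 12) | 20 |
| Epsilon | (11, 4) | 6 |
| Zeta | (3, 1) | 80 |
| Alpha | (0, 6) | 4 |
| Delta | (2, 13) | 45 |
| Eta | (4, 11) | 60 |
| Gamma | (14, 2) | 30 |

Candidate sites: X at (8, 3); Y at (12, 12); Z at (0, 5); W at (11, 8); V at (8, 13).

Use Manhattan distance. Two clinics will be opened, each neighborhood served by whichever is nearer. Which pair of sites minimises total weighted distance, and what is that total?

Evaluate every pair (each demand assigned to the nearer of the two):
  {X, V}: total = 1528
  {Z, V}: total = 1836
  {X, Y}: total = 1993
  {X, Z}: total = 2068
  {Y, Z}: total = 2088
  {Z, W}: total = 2088
  {W, V}: total = 2236
  {X, W}: total = 2248
  {Y, V}: total = 2524
  {Y, W}: total = 2701
Best pair: {X, V} with total 1528.

{X, V}, total 1528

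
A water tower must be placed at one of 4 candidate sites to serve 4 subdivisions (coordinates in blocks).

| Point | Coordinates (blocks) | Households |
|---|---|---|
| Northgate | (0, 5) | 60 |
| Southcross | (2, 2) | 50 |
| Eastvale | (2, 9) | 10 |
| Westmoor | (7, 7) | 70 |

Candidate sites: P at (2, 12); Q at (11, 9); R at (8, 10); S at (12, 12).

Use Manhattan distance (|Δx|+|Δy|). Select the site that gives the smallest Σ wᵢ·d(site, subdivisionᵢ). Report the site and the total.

P, total 1770 blocks

Total weighted distance at each candidate:
  P (2, 12): total = 1770
  Q (11, 9): total = 2210
  R (8, 10): total = 1830
  S (12, 12): total = 2970
Minimum is at P with total 1770 blocks.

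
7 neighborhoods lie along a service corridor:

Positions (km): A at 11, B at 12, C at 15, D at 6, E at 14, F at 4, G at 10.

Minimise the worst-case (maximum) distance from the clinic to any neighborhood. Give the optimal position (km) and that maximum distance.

location 9.5, max distance 5.5

The 1-center on a line is the midpoint of the two extreme points: leftmost at 4, rightmost at 15.
Optimal location = (4 + 15)/2 = 9.5; maximum distance = (15 − 4)/2 = 5.5.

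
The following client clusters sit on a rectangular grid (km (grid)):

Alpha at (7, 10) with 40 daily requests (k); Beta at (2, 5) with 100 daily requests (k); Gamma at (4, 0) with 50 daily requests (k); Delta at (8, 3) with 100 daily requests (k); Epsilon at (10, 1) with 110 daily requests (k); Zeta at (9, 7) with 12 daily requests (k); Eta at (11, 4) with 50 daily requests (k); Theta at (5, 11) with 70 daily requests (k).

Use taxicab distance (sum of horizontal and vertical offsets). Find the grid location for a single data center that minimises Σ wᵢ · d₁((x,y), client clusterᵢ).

(8, 4)

Manhattan distance separates: Σwᵢ(|x−xᵢ|+|y−yᵢ|) = Σwᵢ|x−xᵢ| + Σwᵢ|y−yᵢ|, so x and y are optimised independently as 1-D weighted medians.
Total weight W = 532; half = 266.
x-coordinate, sorted with cumulative weight:
  x=2 (Beta, w=100) cum 100
  x=4 (Gamma, w=50) cum 150
  x=5 (Theta, w=70) cum 220
  x=7 (Alpha, w=40) cum 260
  x=8 (Delta, w=100) cum 360  ← median
  x=9 (Zeta, w=12) cum 372
  x=10 (Epsilon, w=110) cum 482
  x=11 (Eta, w=50) cum 532
⇒ x* = 8
y-coordinate, sorted with cumulative weight:
  y=0 (Gamma, w=50) cum 50
  y=1 (Epsilon, w=110) cum 160
  y=3 (Delta, w=100) cum 260
  y=4 (Eta, w=50) cum 310  ← median
  y=5 (Beta, w=100) cum 410
  y=7 (Zeta, w=12) cum 422
  y=10 (Alpha, w=40) cum 462
  y=11 (Theta, w=70) cum 532
⇒ y* = 4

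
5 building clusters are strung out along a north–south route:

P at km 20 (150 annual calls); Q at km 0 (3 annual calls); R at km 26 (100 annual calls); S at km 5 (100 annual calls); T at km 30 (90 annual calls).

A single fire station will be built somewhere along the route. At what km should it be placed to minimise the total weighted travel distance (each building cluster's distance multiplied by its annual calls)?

x = 20

For a sum of weighted absolute distances on a line, the optimum is the weighted median (not the mean). Total weight W = 443; half-weight = 221.5.
Sort by position and accumulate weight:
  km 0 (Q, w=3) → cum 3
  km 5 (S, w=100) → cum 103
  km 20 (P, w=150) → cum 253  ≥ 221.5 → median here
  km 26 (R, w=100) → cum 353
  km 30 (T, w=90) → cum 443
Optimal location: km 20.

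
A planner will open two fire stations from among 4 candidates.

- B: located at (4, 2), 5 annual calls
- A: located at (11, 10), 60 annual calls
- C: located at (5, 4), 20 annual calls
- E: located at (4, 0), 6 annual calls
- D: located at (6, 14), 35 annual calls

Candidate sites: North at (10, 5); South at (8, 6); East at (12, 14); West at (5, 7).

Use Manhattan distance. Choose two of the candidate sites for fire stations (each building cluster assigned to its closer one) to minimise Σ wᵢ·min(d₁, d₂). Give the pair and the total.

Evaluate every pair (each demand assigned to the nearer of the two):
  {East, West}: total = 648
  {South, East}: total = 710
  {North, East}: total = 741
  {North, West}: total = 778
  {South, West}: total = 838
  {North, South}: total = 910
Best pair: {East, West} with total 648.

{East, West}, total 648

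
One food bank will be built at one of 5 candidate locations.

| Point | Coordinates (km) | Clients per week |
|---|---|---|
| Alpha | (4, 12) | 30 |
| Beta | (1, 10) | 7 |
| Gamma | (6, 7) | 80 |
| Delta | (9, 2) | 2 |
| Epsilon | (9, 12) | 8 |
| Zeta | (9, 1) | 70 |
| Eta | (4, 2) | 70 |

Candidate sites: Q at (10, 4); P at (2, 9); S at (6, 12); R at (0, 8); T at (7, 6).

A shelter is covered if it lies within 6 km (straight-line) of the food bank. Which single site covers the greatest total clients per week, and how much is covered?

Coverage radius r = 6 km; a point is covered iff (Δx)²+(Δy)² ≤ 6² = 36.
  Q (10, 4): covers {Gamma, Delta, Zeta} → 152
  P (2, 9): covers {Alpha, Beta, Gamma} → 117
  S (6, 12): covers {Alpha, Beta, Gamma, Epsilon} → 125
  R (0, 8): covers {Alpha, Beta} → 37
  T (7, 6): covers {Gamma, Delta, Zeta, Eta} → 222
Maximum coverage at T: 222 clients per week.

T, covering 222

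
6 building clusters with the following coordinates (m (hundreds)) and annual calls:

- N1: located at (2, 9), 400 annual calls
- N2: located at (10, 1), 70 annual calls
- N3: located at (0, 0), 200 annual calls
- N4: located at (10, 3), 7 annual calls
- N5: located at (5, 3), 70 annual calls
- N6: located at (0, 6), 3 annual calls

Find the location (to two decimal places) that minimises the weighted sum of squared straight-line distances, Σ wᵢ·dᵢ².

(2.56, 5.23)

The minimiser of Σwᵢ‖p−pᵢ‖² is the weighted centroid p* = (Σwᵢpᵢ)/(Σwᵢ).
Σwᵢ = 750.
Σwᵢxᵢ = 400·2 + 70·10 + 200·0 + 7·10 + 70·5 + 3·0 = 1920.
Σwᵢyᵢ = 400·9 + 70·1 + 200·0 + 7·3 + 70·3 + 3·6 = 3919.
x* = 1920/750 = 2.56, y* = 3919/750 = 5.23.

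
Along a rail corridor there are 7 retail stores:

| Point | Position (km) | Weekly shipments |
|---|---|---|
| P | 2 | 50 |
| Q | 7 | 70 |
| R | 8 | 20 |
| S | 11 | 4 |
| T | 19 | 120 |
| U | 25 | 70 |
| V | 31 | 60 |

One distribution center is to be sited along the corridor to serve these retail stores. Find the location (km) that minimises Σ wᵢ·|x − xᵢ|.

For a sum of weighted absolute distances on a line, the optimum is the weighted median (not the mean). Total weight W = 394; half-weight = 197.
Sort by position and accumulate weight:
  km 2 (P, w=50) → cum 50
  km 7 (Q, w=70) → cum 120
  km 8 (R, w=20) → cum 140
  km 11 (S, w=4) → cum 144
  km 19 (T, w=120) → cum 264  ≥ 197 → median here
  km 25 (U, w=70) → cum 334
  km 31 (V, w=60) → cum 394
Optimal location: km 19.

x = 19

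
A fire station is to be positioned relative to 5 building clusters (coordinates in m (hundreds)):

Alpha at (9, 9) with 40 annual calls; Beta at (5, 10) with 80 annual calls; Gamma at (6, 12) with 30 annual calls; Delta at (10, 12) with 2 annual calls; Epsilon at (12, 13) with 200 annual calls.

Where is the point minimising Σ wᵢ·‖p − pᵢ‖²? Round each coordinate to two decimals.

(9.55, 11.77)

The minimiser of Σwᵢ‖p−pᵢ‖² is the weighted centroid p* = (Σwᵢpᵢ)/(Σwᵢ).
Σwᵢ = 352.
Σwᵢxᵢ = 40·9 + 80·5 + 30·6 + 2·10 + 200·12 = 3360.
Σwᵢyᵢ = 40·9 + 80·10 + 30·12 + 2·12 + 200·13 = 4144.
x* = 3360/352 = 9.55, y* = 4144/352 = 11.77.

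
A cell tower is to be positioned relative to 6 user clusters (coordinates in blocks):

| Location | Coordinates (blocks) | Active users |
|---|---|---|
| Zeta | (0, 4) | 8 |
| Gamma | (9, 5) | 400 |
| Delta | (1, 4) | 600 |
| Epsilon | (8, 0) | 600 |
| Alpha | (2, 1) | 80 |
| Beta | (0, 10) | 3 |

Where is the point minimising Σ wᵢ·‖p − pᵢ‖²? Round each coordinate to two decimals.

(5.42, 2.69)

The minimiser of Σwᵢ‖p−pᵢ‖² is the weighted centroid p* = (Σwᵢpᵢ)/(Σwᵢ).
Σwᵢ = 1691.
Σwᵢxᵢ = 8·0 + 400·9 + 600·1 + 600·8 + 80·2 + 3·0 = 9160.
Σwᵢyᵢ = 8·4 + 400·5 + 600·4 + 600·0 + 80·1 + 3·10 = 4542.
x* = 9160/1691 = 5.42, y* = 4542/1691 = 2.69.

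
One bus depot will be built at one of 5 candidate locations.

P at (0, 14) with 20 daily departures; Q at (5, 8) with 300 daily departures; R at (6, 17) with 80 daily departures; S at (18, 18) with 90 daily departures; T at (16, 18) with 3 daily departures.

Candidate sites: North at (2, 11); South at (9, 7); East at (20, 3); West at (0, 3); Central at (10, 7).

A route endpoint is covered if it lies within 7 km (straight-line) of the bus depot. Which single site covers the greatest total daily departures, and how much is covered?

North, covering 320

Coverage radius r = 7 km; a point is covered iff (Δx)²+(Δy)² ≤ 7² = 49.
  North (2, 11): covers {P, Q} → 320
  South (9, 7): covers {Q} → 300
  East (20, 3): covers {none} → 0
  West (0, 3): covers {none} → 0
  Central (10, 7): covers {Q} → 300
Maximum coverage at North: 320 daily departures.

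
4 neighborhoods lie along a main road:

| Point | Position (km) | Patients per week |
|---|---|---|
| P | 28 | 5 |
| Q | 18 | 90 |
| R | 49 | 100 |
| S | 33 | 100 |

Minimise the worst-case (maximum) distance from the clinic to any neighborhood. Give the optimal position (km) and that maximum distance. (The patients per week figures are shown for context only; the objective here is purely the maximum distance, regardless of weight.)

location 33.5, max distance 15.5

The 1-center on a line is the midpoint of the two extreme points: leftmost at 18, rightmost at 49.
Optimal location = (18 + 49)/2 = 33.5; maximum distance = (49 − 18)/2 = 15.5.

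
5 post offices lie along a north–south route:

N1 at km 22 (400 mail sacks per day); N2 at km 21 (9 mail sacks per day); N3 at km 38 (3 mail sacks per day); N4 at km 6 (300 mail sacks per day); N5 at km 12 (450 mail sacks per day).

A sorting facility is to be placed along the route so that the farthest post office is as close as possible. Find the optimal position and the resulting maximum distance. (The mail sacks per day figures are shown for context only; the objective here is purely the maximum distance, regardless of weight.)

location 22, max distance 16

The 1-center on a line is the midpoint of the two extreme points: leftmost at 6, rightmost at 38.
Optimal location = (6 + 38)/2 = 22; maximum distance = (38 − 6)/2 = 16.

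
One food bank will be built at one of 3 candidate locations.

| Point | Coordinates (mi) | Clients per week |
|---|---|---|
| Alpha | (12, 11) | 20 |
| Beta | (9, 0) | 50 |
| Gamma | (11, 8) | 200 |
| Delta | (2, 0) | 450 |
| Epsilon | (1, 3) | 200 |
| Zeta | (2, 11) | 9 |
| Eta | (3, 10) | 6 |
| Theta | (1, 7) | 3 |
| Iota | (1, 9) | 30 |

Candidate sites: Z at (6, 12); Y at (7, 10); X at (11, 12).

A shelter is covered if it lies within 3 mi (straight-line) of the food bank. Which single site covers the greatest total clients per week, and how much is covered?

Coverage radius r = 3 mi; a point is covered iff (Δx)²+(Δy)² ≤ 3² = 9.
  Z (6, 12): covers {none} → 0
  Y (7, 10): covers {none} → 0
  X (11, 12): covers {Alpha} → 20
Maximum coverage at X: 20 clients per week.

X, covering 20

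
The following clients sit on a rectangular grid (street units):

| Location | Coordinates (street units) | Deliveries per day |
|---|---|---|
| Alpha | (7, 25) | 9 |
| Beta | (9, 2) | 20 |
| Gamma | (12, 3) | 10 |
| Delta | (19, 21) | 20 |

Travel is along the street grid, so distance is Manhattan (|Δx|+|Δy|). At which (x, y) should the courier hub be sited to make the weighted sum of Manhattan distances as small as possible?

Manhattan distance separates: Σwᵢ(|x−xᵢ|+|y−yᵢ|) = Σwᵢ|x−xᵢ| + Σwᵢ|y−yᵢ|, so x and y are optimised independently as 1-D weighted medians.
Total weight W = 59; half = 29.5.
x-coordinate, sorted with cumulative weight:
  x=7 (Alpha, w=9) cum 9
  x=9 (Beta, w=20) cum 29
  x=12 (Gamma, w=10) cum 39  ← median
  x=19 (Delta, w=20) cum 59
⇒ x* = 12
y-coordinate, sorted with cumulative weight:
  y=2 (Beta, w=20) cum 20
  y=3 (Gamma, w=10) cum 30  ← median
  y=21 (Delta, w=20) cum 50
  y=25 (Alpha, w=9) cum 59
⇒ y* = 3

(12, 3)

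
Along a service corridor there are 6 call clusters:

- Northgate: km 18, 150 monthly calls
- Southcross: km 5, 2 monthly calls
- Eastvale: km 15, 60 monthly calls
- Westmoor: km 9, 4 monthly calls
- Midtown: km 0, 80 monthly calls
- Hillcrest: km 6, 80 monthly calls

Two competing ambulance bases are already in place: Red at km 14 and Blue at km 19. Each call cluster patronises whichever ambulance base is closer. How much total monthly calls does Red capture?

226

The indifferent point is the midpoint (14+19)/2 = 16.5; call clusters left of it (closer to Red at 14) go to Red, those right go to Blue.
  Midtown at 0 (w=80) → Red
  Southcross at 5 (w=2) → Red
  Hillcrest at 6 (w=80) → Red
  Westmoor at 9 (w=4) → Red
  Eastvale at 15 (w=60) → Red
  Northgate at 18 (w=150) → Blue
Red captures 226; Blue captures 150.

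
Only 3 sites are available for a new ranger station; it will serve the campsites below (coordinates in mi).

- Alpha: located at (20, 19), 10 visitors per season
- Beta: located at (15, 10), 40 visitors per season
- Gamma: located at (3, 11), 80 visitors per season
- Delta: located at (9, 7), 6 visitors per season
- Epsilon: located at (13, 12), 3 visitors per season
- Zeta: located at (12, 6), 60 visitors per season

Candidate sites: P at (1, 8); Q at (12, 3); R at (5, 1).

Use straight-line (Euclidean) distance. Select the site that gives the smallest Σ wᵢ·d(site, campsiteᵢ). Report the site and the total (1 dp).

Q, total 1684.0 mi

Total weighted distance at each candidate:
  P (1, 8): total = 1830.8
  Q (12, 3): total = 1684.0
  R (5, 1): total = 2188.5
Minimum is at Q with total 1684.0 mi.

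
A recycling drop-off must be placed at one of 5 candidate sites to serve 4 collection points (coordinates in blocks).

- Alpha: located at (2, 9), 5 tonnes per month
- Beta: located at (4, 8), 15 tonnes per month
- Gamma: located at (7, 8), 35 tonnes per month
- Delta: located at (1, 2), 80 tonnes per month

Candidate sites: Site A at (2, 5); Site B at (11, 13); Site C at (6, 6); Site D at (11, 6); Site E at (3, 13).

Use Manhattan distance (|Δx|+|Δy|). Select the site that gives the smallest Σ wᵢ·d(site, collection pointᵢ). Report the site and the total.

Total weighted distance at each candidate:
  Site A (2, 5): total = 695
  Site B (11, 13): total = 2240
  Site C (6, 6): total = 920
  Site D (11, 6): total = 1525
  Site E (3, 13): total = 1470
Minimum is at Site A with total 695 blocks.

Site A, total 695 blocks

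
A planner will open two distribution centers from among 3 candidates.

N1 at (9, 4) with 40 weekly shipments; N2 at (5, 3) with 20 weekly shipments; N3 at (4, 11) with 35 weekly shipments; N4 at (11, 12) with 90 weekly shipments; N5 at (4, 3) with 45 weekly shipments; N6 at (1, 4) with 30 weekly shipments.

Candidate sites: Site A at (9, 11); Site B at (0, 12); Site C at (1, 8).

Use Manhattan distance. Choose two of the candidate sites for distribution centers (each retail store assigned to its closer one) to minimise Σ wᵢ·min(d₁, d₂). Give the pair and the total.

Evaluate every pair (each demand assigned to the nearer of the two):
  {Site A, Site C}: total = 1385
  {Site A, Site B}: total = 1820
  {Site B, Site C}: total = 2305
Best pair: {Site A, Site C} with total 1385.

{Site A, Site C}, total 1385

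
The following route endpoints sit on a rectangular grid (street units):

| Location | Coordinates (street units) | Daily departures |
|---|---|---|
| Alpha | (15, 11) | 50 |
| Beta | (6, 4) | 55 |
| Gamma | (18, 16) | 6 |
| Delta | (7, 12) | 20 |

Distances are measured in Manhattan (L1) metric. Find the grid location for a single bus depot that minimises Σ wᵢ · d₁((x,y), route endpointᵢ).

(7, 11)

Manhattan distance separates: Σwᵢ(|x−xᵢ|+|y−yᵢ|) = Σwᵢ|x−xᵢ| + Σwᵢ|y−yᵢ|, so x and y are optimised independently as 1-D weighted medians.
Total weight W = 131; half = 65.5.
x-coordinate, sorted with cumulative weight:
  x=6 (Beta, w=55) cum 55
  x=7 (Delta, w=20) cum 75  ← median
  x=15 (Alpha, w=50) cum 125
  x=18 (Gamma, w=6) cum 131
⇒ x* = 7
y-coordinate, sorted with cumulative weight:
  y=4 (Beta, w=55) cum 55
  y=11 (Alpha, w=50) cum 105  ← median
  y=12 (Delta, w=20) cum 125
  y=16 (Gamma, w=6) cum 131
⇒ y* = 11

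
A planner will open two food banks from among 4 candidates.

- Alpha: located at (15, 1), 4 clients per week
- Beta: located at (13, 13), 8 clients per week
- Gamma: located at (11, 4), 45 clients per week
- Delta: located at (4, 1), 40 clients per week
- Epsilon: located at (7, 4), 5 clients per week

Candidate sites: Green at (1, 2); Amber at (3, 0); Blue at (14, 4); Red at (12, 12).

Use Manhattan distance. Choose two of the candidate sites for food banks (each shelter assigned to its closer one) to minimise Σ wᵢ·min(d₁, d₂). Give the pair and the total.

Evaluate every pair (each demand assigned to the nearer of the two):
  {Amber, Blue}: total = 346
  {Green, Blue}: total = 426
  {Amber, Red}: total = 593
  {Green, Red}: total = 677
  {Blue, Red}: total = 722
  {Green, Amber}: total = 896
Best pair: {Amber, Blue} with total 346.

{Amber, Blue}, total 346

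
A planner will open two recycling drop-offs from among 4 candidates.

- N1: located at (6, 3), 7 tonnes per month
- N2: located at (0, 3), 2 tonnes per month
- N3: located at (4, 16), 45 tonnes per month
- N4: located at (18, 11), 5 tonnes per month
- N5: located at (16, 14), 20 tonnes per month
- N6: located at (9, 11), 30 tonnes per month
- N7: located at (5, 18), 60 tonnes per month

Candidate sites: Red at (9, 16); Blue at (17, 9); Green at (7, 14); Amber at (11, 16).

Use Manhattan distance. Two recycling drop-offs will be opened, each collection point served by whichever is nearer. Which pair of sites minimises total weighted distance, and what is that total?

Evaluate every pair (each demand assigned to the nearer of the two):
  {Blue, Green}: total = 990
  {Red, Blue}: total = 1026
  {Green, Amber}: total = 1055
  {Red, Amber}: total = 1091
  {Red, Green}: total = 1105
  {Blue, Amber}: total = 1305
Best pair: {Blue, Green} with total 990.

{Blue, Green}, total 990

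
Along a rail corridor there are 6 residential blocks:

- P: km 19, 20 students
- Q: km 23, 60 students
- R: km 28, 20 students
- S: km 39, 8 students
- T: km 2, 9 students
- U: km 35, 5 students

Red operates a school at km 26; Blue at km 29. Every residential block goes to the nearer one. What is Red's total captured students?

The indifferent point is the midpoint (26+29)/2 = 27.5; residential blocks left of it (closer to Red at 26) go to Red, those right go to Blue.
  T at 2 (w=9) → Red
  P at 19 (w=20) → Red
  Q at 23 (w=60) → Red
  R at 28 (w=20) → Blue
  U at 35 (w=5) → Blue
  S at 39 (w=8) → Blue
Red captures 89; Blue captures 33.

89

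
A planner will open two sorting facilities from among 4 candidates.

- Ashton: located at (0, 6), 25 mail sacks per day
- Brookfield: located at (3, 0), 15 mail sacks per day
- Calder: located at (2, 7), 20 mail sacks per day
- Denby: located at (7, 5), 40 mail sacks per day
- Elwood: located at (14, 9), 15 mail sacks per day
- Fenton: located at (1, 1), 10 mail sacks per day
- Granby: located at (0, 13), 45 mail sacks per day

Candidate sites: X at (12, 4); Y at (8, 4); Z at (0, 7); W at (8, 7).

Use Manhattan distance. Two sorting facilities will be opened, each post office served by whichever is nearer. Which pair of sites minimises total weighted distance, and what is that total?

Evaluate every pair (each demand assigned to the nearer of the two):
  {Y, Z}: total = 785
  {Z, W}: total = 795
  {X, Z}: total = 900
  {Y, W}: total = 1410
  {X, W}: total = 1510
  {X, Y}: total = 1615
Best pair: {Y, Z} with total 785.

{Y, Z}, total 785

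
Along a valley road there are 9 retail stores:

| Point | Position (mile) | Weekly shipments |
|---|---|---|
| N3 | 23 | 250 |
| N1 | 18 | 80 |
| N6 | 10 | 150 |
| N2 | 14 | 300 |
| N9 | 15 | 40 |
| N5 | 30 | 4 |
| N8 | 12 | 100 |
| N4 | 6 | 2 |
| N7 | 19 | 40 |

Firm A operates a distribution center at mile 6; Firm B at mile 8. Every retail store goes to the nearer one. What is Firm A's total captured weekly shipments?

The indifferent point is the midpoint (6+8)/2 = 7; retail stores left of it (closer to Firm A at 6) go to Firm A, those right go to Firm B.
  N4 at 6 (w=2) → Firm A
  N6 at 10 (w=150) → Firm B
  N8 at 12 (w=100) → Firm B
  N2 at 14 (w=300) → Firm B
  N9 at 15 (w=40) → Firm B
  N1 at 18 (w=80) → Firm B
  N7 at 19 (w=40) → Firm B
  N3 at 23 (w=250) → Firm B
  N5 at 30 (w=4) → Firm B
Firm A captures 2; Firm B captures 964.

2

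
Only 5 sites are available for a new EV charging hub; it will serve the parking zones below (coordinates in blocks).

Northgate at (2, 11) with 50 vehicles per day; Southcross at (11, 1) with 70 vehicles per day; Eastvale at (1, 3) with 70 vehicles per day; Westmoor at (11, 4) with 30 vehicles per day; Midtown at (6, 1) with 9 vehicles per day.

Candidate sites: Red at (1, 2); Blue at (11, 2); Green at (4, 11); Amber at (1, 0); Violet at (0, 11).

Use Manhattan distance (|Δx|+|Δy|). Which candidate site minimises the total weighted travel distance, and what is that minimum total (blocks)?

Red, total 1754 blocks

Total weighted distance at each candidate:
  Red (1, 2): total = 1754
  Blue (11, 2): total = 1854
  Green (4, 11): total = 2588
  Amber (1, 0): total = 2054
  Violet (0, 11): total = 2884
Minimum is at Red with total 1754 blocks.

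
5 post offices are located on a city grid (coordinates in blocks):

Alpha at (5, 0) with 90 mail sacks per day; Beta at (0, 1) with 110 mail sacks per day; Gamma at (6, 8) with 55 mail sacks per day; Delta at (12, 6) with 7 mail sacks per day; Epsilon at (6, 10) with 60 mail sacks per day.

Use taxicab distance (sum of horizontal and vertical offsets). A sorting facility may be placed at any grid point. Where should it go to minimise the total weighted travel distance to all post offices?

Manhattan distance separates: Σwᵢ(|x−xᵢ|+|y−yᵢ|) = Σwᵢ|x−xᵢ| + Σwᵢ|y−yᵢ|, so x and y are optimised independently as 1-D weighted medians.
Total weight W = 322; half = 161.
x-coordinate, sorted with cumulative weight:
  x=0 (Beta, w=110) cum 110
  x=5 (Alpha, w=90) cum 200  ← median
  x=6 (Gamma, w=55) cum 255
  x=6 (Epsilon, w=60) cum 315
  x=12 (Delta, w=7) cum 322
⇒ x* = 5
y-coordinate, sorted with cumulative weight:
  y=0 (Alpha, w=90) cum 90
  y=1 (Beta, w=110) cum 200  ← median
  y=6 (Delta, w=7) cum 207
  y=8 (Gamma, w=55) cum 262
  y=10 (Epsilon, w=60) cum 322
⇒ y* = 1

(5, 1)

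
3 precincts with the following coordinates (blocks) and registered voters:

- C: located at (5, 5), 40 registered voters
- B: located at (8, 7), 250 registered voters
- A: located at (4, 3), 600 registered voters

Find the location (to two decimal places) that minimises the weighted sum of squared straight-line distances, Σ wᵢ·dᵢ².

The minimiser of Σwᵢ‖p−pᵢ‖² is the weighted centroid p* = (Σwᵢpᵢ)/(Σwᵢ).
Σwᵢ = 890.
Σwᵢxᵢ = 40·5 + 250·8 + 600·4 = 4600.
Σwᵢyᵢ = 40·5 + 250·7 + 600·3 = 3750.
x* = 4600/890 = 5.17, y* = 3750/890 = 4.21.

(5.17, 4.21)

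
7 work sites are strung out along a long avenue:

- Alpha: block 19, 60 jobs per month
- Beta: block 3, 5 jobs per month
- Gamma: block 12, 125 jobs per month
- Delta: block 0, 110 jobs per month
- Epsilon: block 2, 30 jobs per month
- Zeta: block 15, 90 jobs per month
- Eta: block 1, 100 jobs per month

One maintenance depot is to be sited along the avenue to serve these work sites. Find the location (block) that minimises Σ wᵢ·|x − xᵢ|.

x = 12

For a sum of weighted absolute distances on a line, the optimum is the weighted median (not the mean). Total weight W = 520; half-weight = 260.
Sort by position and accumulate weight:
  block 0 (Delta, w=110) → cum 110
  block 1 (Eta, w=100) → cum 210
  block 2 (Epsilon, w=30) → cum 240
  block 3 (Beta, w=5) → cum 245
  block 12 (Gamma, w=125) → cum 370  ≥ 260 → median here
  block 15 (Zeta, w=90) → cum 460
  block 19 (Alpha, w=60) → cum 520
Optimal location: block 12.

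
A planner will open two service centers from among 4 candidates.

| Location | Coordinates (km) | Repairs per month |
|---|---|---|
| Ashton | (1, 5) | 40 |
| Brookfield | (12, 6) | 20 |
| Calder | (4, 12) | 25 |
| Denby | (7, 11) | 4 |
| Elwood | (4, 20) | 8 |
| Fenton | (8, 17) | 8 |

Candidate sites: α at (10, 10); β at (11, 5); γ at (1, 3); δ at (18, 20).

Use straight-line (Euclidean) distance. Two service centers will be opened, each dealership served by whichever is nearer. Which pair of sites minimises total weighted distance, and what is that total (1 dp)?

{α, γ}, total 491.7

Evaluate every pair (each demand assigned to the nearer of the two):
  {α, γ}: total = 491.7
  {β, γ}: total = 605.7
  {α, β}: total = 750.6
  {γ, δ}: total = 780.7
  {α, δ}: total = 823.6
  {β, δ}: total = 900.1
Best pair: {α, γ} with total 491.7.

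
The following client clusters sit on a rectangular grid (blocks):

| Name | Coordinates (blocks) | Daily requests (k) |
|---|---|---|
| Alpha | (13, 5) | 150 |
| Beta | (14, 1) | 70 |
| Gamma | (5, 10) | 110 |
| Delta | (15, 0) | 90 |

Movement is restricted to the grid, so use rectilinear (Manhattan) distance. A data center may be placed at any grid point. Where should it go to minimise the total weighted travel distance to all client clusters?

(13, 5)

Manhattan distance separates: Σwᵢ(|x−xᵢ|+|y−yᵢ|) = Σwᵢ|x−xᵢ| + Σwᵢ|y−yᵢ|, so x and y are optimised independently as 1-D weighted medians.
Total weight W = 420; half = 210.
x-coordinate, sorted with cumulative weight:
  x=5 (Gamma, w=110) cum 110
  x=13 (Alpha, w=150) cum 260  ← median
  x=14 (Beta, w=70) cum 330
  x=15 (Delta, w=90) cum 420
⇒ x* = 13
y-coordinate, sorted with cumulative weight:
  y=0 (Delta, w=90) cum 90
  y=1 (Beta, w=70) cum 160
  y=5 (Alpha, w=150) cum 310  ← median
  y=10 (Gamma, w=110) cum 420
⇒ y* = 5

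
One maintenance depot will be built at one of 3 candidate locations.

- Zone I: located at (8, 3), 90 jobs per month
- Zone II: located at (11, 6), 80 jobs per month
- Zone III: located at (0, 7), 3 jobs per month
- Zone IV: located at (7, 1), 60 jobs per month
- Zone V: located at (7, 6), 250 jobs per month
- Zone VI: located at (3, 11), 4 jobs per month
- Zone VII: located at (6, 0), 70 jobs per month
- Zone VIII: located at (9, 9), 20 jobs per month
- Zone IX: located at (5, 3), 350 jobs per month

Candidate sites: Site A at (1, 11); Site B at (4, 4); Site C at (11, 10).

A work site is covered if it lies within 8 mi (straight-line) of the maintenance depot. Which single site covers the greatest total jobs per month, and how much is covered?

Coverage radius r = 8 mi; a point is covered iff (Δx)²+(Δy)² ≤ 8² = 64.
  Site A (1, 11): covers {Zone III, Zone V, Zone VI} → 257
  Site B (4, 4): covers {Zone I, Zone II, Zone III, Zone IV, Zone V, Zone VI, Zone VII, Zone VIII, Zone IX} → 927
  Site C (11, 10): covers {Zone I, Zone II, Zone V, Zone VIII} → 440
Maximum coverage at Site B: 927 jobs per month.

Site B, covering 927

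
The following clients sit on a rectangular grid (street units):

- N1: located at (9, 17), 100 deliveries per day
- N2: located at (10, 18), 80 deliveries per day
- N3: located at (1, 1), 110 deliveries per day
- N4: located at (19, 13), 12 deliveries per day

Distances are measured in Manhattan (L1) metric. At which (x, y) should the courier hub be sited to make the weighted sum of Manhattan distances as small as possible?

Manhattan distance separates: Σwᵢ(|x−xᵢ|+|y−yᵢ|) = Σwᵢ|x−xᵢ| + Σwᵢ|y−yᵢ|, so x and y are optimised independently as 1-D weighted medians.
Total weight W = 302; half = 151.
x-coordinate, sorted with cumulative weight:
  x=1 (N3, w=110) cum 110
  x=9 (N1, w=100) cum 210  ← median
  x=10 (N2, w=80) cum 290
  x=19 (N4, w=12) cum 302
⇒ x* = 9
y-coordinate, sorted with cumulative weight:
  y=1 (N3, w=110) cum 110
  y=13 (N4, w=12) cum 122
  y=17 (N1, w=100) cum 222  ← median
  y=18 (N2, w=80) cum 302
⇒ y* = 17

(9, 17)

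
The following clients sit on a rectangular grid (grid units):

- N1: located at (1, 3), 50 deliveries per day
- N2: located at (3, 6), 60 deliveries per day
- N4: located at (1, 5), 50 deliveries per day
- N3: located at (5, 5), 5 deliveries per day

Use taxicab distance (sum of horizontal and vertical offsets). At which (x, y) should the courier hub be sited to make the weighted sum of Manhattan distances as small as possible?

(1, 5)

Manhattan distance separates: Σwᵢ(|x−xᵢ|+|y−yᵢ|) = Σwᵢ|x−xᵢ| + Σwᵢ|y−yᵢ|, so x and y are optimised independently as 1-D weighted medians.
Total weight W = 165; half = 82.5.
x-coordinate, sorted with cumulative weight:
  x=1 (N1, w=50) cum 50
  x=1 (N4, w=50) cum 100  ← median
  x=3 (N2, w=60) cum 160
  x=5 (N3, w=5) cum 165
⇒ x* = 1
y-coordinate, sorted with cumulative weight:
  y=3 (N1, w=50) cum 50
  y=5 (N4, w=50) cum 100  ← median
  y=5 (N3, w=5) cum 105
  y=6 (N2, w=60) cum 165
⇒ y* = 5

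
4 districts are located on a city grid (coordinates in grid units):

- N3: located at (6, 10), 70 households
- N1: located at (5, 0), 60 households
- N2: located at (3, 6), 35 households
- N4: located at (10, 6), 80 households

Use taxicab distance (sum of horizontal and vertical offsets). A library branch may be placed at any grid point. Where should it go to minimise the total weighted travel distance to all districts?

Manhattan distance separates: Σwᵢ(|x−xᵢ|+|y−yᵢ|) = Σwᵢ|x−xᵢ| + Σwᵢ|y−yᵢ|, so x and y are optimised independently as 1-D weighted medians.
Total weight W = 245; half = 122.5.
x-coordinate, sorted with cumulative weight:
  x=3 (N2, w=35) cum 35
  x=5 (N1, w=60) cum 95
  x=6 (N3, w=70) cum 165  ← median
  x=10 (N4, w=80) cum 245
⇒ x* = 6
y-coordinate, sorted with cumulative weight:
  y=0 (N1, w=60) cum 60
  y=6 (N2, w=35) cum 95
  y=6 (N4, w=80) cum 175  ← median
  y=10 (N3, w=70) cum 245
⇒ y* = 6

(6, 6)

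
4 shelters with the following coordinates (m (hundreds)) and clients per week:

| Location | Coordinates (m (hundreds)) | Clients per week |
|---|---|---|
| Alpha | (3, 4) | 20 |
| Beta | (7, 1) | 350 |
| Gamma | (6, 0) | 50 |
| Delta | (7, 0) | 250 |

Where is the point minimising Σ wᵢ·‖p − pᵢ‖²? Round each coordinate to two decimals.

The minimiser of Σwᵢ‖p−pᵢ‖² is the weighted centroid p* = (Σwᵢpᵢ)/(Σwᵢ).
Σwᵢ = 670.
Σwᵢxᵢ = 20·3 + 350·7 + 50·6 + 250·7 = 4560.
Σwᵢyᵢ = 20·4 + 350·1 + 50·0 + 250·0 = 430.
x* = 4560/670 = 6.81, y* = 430/670 = 0.64.

(6.81, 0.64)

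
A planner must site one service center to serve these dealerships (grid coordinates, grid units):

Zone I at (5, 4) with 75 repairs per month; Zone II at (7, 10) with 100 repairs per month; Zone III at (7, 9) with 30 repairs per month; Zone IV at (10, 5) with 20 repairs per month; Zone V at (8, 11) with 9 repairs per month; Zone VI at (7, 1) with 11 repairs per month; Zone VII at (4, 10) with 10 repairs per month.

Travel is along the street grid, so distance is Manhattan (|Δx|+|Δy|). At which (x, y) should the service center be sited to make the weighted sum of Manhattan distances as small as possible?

Manhattan distance separates: Σwᵢ(|x−xᵢ|+|y−yᵢ|) = Σwᵢ|x−xᵢ| + Σwᵢ|y−yᵢ|, so x and y are optimised independently as 1-D weighted medians.
Total weight W = 255; half = 127.5.
x-coordinate, sorted with cumulative weight:
  x=4 (Zone VII, w=10) cum 10
  x=5 (Zone I, w=75) cum 85
  x=7 (Zone II, w=100) cum 185  ← median
  x=7 (Zone III, w=30) cum 215
  x=7 (Zone VI, w=11) cum 226
  x=8 (Zone V, w=9) cum 235
  x=10 (Zone IV, w=20) cum 255
⇒ x* = 7
y-coordinate, sorted with cumulative weight:
  y=1 (Zone VI, w=11) cum 11
  y=4 (Zone I, w=75) cum 86
  y=5 (Zone IV, w=20) cum 106
  y=9 (Zone III, w=30) cum 136  ← median
  y=10 (Zone II, w=100) cum 236
  y=10 (Zone VII, w=10) cum 246
  y=11 (Zone V, w=9) cum 255
⇒ y* = 9

(7, 9)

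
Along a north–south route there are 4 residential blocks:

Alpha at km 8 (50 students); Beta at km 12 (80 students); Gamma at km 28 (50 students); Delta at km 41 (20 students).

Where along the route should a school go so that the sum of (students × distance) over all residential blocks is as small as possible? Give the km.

x = 12

For a sum of weighted absolute distances on a line, the optimum is the weighted median (not the mean). Total weight W = 200; half-weight = 100.
Sort by position and accumulate weight:
  km 8 (Alpha, w=50) → cum 50
  km 12 (Beta, w=80) → cum 130  ≥ 100 → median here
  km 28 (Gamma, w=50) → cum 180
  km 41 (Delta, w=20) → cum 200
Optimal location: km 12.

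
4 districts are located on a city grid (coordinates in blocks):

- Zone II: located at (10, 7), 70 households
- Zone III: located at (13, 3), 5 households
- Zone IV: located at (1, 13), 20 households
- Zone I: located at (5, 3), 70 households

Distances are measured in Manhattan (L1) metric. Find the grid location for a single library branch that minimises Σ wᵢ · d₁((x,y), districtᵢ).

(5, 7)

Manhattan distance separates: Σwᵢ(|x−xᵢ|+|y−yᵢ|) = Σwᵢ|x−xᵢ| + Σwᵢ|y−yᵢ|, so x and y are optimised independently as 1-D weighted medians.
Total weight W = 165; half = 82.5.
x-coordinate, sorted with cumulative weight:
  x=1 (Zone IV, w=20) cum 20
  x=5 (Zone I, w=70) cum 90  ← median
  x=10 (Zone II, w=70) cum 160
  x=13 (Zone III, w=5) cum 165
⇒ x* = 5
y-coordinate, sorted with cumulative weight:
  y=3 (Zone III, w=5) cum 5
  y=3 (Zone I, w=70) cum 75
  y=7 (Zone II, w=70) cum 145  ← median
  y=13 (Zone IV, w=20) cum 165
⇒ y* = 7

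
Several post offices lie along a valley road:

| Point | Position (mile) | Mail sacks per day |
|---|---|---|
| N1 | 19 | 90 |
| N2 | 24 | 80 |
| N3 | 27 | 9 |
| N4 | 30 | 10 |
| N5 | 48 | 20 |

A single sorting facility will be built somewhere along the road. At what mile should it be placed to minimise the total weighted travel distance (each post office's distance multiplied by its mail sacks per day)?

For a sum of weighted absolute distances on a line, the optimum is the weighted median (not the mean). Total weight W = 209; half-weight = 104.5.
Sort by position and accumulate weight:
  mile 19 (N1, w=90) → cum 90
  mile 24 (N2, w=80) → cum 170  ≥ 104.5 → median here
  mile 27 (N3, w=9) → cum 179
  mile 30 (N4, w=10) → cum 189
  mile 48 (N5, w=20) → cum 209
Optimal location: mile 24.

x = 24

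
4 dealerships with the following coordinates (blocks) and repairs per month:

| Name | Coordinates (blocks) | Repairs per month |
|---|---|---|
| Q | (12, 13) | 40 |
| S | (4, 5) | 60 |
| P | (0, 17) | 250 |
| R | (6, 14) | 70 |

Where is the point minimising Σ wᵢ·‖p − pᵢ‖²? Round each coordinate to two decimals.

The minimiser of Σwᵢ‖p−pᵢ‖² is the weighted centroid p* = (Σwᵢpᵢ)/(Σwᵢ).
Σwᵢ = 420.
Σwᵢxᵢ = 40·12 + 60·4 + 250·0 + 70·6 = 1140.
Σwᵢyᵢ = 40·13 + 60·5 + 250·17 + 70·14 = 6050.
x* = 1140/420 = 2.71, y* = 6050/420 = 14.40.

(2.71, 14.40)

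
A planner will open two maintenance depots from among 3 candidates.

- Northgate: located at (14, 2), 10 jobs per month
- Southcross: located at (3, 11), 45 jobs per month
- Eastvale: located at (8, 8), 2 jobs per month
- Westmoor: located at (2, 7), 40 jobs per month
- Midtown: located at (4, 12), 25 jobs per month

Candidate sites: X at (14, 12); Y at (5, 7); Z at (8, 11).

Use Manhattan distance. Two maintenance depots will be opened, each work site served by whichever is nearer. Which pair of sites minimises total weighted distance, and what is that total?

{Y, Z}, total 616

Evaluate every pair (each demand assigned to the nearer of the two):
  {Y, Z}: total = 616
  {X, Y}: total = 648
  {X, Z}: total = 856
Best pair: {Y, Z} with total 616.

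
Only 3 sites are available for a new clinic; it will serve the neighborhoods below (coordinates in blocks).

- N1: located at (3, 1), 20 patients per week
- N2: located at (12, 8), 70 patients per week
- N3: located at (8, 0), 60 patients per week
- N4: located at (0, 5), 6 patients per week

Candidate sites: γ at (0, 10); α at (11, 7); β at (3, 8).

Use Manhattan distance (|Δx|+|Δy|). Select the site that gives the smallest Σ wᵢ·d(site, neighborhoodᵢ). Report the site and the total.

α, total 1098 blocks

Total weighted distance at each candidate:
  γ (0, 10): total = 2330
  α (11, 7): total = 1098
  β (3, 8): total = 1586
Minimum is at α with total 1098 blocks.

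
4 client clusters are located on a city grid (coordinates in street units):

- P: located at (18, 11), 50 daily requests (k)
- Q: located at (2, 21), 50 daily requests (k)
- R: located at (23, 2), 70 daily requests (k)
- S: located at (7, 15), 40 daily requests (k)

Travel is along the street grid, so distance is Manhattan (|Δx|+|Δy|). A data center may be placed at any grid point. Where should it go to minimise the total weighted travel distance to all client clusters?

Manhattan distance separates: Σwᵢ(|x−xᵢ|+|y−yᵢ|) = Σwᵢ|x−xᵢ| + Σwᵢ|y−yᵢ|, so x and y are optimised independently as 1-D weighted medians.
Total weight W = 210; half = 105.
x-coordinate, sorted with cumulative weight:
  x=2 (Q, w=50) cum 50
  x=7 (S, w=40) cum 90
  x=18 (P, w=50) cum 140  ← median
  x=23 (R, w=70) cum 210
⇒ x* = 18
y-coordinate, sorted with cumulative weight:
  y=2 (R, w=70) cum 70
  y=11 (P, w=50) cum 120  ← median
  y=15 (S, w=40) cum 160
  y=21 (Q, w=50) cum 210
⇒ y* = 11

(18, 11)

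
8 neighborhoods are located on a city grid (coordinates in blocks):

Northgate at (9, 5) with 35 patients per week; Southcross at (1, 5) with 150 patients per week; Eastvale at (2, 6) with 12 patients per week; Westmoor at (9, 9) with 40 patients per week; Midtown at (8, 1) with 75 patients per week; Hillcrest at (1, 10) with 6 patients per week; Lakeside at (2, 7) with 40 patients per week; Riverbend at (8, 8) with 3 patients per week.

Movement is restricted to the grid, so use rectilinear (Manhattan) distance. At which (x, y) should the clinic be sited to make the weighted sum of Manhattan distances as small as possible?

(2, 5)

Manhattan distance separates: Σwᵢ(|x−xᵢ|+|y−yᵢ|) = Σwᵢ|x−xᵢ| + Σwᵢ|y−yᵢ|, so x and y are optimised independently as 1-D weighted medians.
Total weight W = 361; half = 180.5.
x-coordinate, sorted with cumulative weight:
  x=1 (Southcross, w=150) cum 150
  x=1 (Hillcrest, w=6) cum 156
  x=2 (Eastvale, w=12) cum 168
  x=2 (Lakeside, w=40) cum 208  ← median
  x=8 (Midtown, w=75) cum 283
  x=8 (Riverbend, w=3) cum 286
  x=9 (Northgate, w=35) cum 321
  x=9 (Westmoor, w=40) cum 361
⇒ x* = 2
y-coordinate, sorted with cumulative weight:
  y=1 (Midtown, w=75) cum 75
  y=5 (Northgate, w=35) cum 110
  y=5 (Southcross, w=150) cum 260  ← median
  y=6 (Eastvale, w=12) cum 272
  y=7 (Lakeside, w=40) cum 312
  y=8 (Riverbend, w=3) cum 315
  y=9 (Westmoor, w=40) cum 355
  y=10 (Hillcrest, w=6) cum 361
⇒ y* = 5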